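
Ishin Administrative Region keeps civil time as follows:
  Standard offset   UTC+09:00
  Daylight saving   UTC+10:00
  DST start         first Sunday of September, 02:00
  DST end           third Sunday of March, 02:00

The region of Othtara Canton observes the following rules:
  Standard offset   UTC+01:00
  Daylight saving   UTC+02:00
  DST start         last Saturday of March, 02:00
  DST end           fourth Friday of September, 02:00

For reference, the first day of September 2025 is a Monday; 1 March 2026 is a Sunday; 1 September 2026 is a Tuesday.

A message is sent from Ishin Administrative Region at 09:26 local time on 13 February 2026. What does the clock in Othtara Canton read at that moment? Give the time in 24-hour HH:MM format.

00:26

1 September 2025 is a Monday, so the first Sunday is September 7.
1 March 2026 is a Sunday, so the first Sunday is March 1 and the third is March 15.
13 February 2026 falls between 7 September 2025 and 15 March 2026, so daylight saving is in effect and Ishin Administrative Region is at UTC+10:00.
09:26 Ishin Administrative Region − 10h = 23:26 UTC (rolling into the previous day, 12 February 2026).
1 March 2026 is a Sunday, so Saturdays fall on 7, 14, 21, 28; the last is March 28.
1 September 2026 is a Tuesday, so the first Friday is September 4 and the fourth is September 25.
At the standard offset (UTC+01:00), 23:26 UTC + 1h = 00:26 Othtara Canton standard time (rolling into the next day, 13 February 2026).
Daylight saving runs 28 March – 25 September; the standard-time date in Othtara Canton, 13 February 2026, is outside that window, so Othtara Canton is on standard time at UTC+01:00.
23:26 UTC + 1h = 00:26 Othtara Canton (rolling into the next day, 13 February 2026).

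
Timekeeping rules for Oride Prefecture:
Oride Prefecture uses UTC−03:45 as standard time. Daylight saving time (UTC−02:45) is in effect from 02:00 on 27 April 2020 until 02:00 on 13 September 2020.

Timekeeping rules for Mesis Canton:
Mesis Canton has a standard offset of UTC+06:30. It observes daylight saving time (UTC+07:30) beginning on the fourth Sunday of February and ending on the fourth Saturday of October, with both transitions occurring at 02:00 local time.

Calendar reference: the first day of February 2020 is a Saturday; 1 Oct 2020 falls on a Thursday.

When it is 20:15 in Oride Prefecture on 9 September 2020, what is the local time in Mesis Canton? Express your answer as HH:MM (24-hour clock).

9 September 2020 lies within the daylight-saving period (27 April – 13 September), so Oride Prefecture is on daylight time, UTC−02:45.
20:15 Oride Prefecture + 2h45m = 23:00 UTC.
1 February 2020 is a Saturday, so the first Sunday is February 2 and the fourth is February 23.
1 October 2020 is a Thursday, so the first Saturday is October 3 and the fourth is October 24.
At the standard offset (UTC+06:30), 23:00 UTC + 6h30m = 05:30 Mesis Canton standard time (rolling into the next day, 10 September 2020).
Daylight saving runs 23 February – 24 October; the standard-time date in Mesis Canton, 10 September 2020, is inside that window, so Mesis Canton is at UTC+07:30.
23:00 UTC + 7h30m = 06:30 Mesis Canton (rolling into the next day, 10 September 2020).

06:30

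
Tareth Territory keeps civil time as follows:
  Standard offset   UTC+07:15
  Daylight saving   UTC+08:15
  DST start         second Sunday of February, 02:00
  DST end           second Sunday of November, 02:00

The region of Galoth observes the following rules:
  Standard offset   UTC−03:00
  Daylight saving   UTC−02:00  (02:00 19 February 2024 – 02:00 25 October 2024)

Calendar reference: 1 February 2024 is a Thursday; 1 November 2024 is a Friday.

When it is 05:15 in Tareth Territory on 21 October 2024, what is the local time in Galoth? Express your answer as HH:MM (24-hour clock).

1 February 2024 is a Thursday, so the first Sunday is February 4 and the second is February 11.
1 November 2024 is a Friday, so the first Sunday is November 3 and the second is November 10.
21 October 2024 falls between 11 February and 10 November, so daylight saving is in effect and Tareth Territory is at UTC+08:15.
05:15 Tareth Territory − 8h15m = 21:00 UTC (rolling into the previous day, 20 October 2024).
At the standard offset (UTC−03:00), 21:00 UTC − 3h = 18:00 Galoth standard time.
The standard-time date in Galoth, 20 October 2024, lies within the daylight-saving period (19 February – 25 October), so Galoth is on daylight time, UTC−02:00.
21:00 UTC − 2h = 19:00 Galoth.

19:00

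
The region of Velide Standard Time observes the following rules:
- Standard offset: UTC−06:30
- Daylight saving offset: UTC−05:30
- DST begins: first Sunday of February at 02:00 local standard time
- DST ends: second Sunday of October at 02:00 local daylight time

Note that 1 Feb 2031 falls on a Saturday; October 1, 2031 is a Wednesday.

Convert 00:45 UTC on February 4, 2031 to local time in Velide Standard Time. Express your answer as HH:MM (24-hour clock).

19:15

1 February 2031 is a Saturday, so the first Sunday is February 2.
1 October 2031 is a Wednesday, so the first Sunday is October 5 and the second is October 12.
At the standard offset (UTC−06:30), 00:45 UTC − 6h30m = 18:15 Velide Standard Time standard time (rolling into the previous day, 3 February 2031).
The standard-time date in Velide Standard Time, February 3, 2031, lies within the daylight-saving period (2 February – 12 October), so Velide Standard Time is on daylight time, UTC−05:30.
00:45 UTC − 5h30m = 19:15 local (rolling into the previous day, 3 February 2031).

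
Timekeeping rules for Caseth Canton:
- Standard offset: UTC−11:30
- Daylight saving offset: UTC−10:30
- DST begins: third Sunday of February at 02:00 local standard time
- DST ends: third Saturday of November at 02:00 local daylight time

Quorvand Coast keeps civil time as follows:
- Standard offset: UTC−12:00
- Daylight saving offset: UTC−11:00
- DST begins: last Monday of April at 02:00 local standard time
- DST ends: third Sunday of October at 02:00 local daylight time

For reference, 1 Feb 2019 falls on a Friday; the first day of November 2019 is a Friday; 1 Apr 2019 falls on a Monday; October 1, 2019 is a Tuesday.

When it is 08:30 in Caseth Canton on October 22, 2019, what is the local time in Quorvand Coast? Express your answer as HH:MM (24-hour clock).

07:00

1 February 2019 is a Friday, so the first Sunday is February 3 and the third is February 17.
1 November 2019 is a Friday, so the first Saturday is November 2 and the third is November 16.
October 22, 2019 falls between 17 February and 16 November, so daylight saving is in effect and Caseth Canton is at UTC−10:30.
08:30 Caseth Canton + 10h30m = 19:00 UTC.
1 April 2019 is a Monday, so Mondays fall on 1, 8, 15, 22, 29; the last is April 29.
1 October 2019 is a Tuesday, so the first Sunday is October 6 and the third is October 20.
At the standard offset (UTC−12:00), 19:00 UTC − 12h = 07:00 Quorvand Coast standard time.
The standard-time date in Quorvand Coast, October 22, 2019, is outside the daylight-saving period (29 April – 20 October), so Quorvand Coast is on standard time, UTC−12:00.
19:00 UTC − 12h = 07:00 Quorvand Coast.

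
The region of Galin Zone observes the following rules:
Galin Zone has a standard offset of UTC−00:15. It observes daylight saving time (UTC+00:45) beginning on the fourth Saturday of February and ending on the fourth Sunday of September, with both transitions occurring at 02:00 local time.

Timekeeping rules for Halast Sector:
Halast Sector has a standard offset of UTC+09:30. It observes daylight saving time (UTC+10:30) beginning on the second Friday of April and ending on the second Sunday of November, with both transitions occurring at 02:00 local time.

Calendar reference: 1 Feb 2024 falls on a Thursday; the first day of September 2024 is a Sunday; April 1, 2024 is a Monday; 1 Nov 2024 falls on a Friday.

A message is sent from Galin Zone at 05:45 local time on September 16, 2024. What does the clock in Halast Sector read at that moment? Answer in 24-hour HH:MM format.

15:30

1 February 2024 is a Thursday, so the first Saturday is February 3 and the fourth is February 24.
1 September 2024 is a Sunday, so the first Sunday is September 1 and the fourth is September 22.
September 16, 2024 lies within the daylight-saving period (24 February – 22 September), so Galin Zone is on daylight time, UTC+00:45.
05:45 Galin Zone − 0h45m = 05:00 UTC.
1 April 2024 is a Monday, so the first Friday is April 5 and the second is April 12.
1 November 2024 is a Friday, so the first Sunday is November 3 and the second is November 10.
At the standard offset (UTC+09:30), 05:00 UTC + 9h30m = 14:30 Halast Sector standard time.
Daylight saving runs 12 April – 10 November; the standard-time date in Halast Sector, September 16, 2024, is inside that window, so Halast Sector is at UTC+10:30.
05:00 UTC + 10h30m = 15:30 Halast Sector.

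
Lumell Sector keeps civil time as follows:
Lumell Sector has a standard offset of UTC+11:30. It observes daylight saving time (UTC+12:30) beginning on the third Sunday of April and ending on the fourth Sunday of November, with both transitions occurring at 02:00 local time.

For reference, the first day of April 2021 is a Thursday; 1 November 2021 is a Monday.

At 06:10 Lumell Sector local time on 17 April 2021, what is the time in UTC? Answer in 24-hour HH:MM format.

18:40

1 April 2021 is a Thursday, so the first Sunday is April 4 and the third is April 18.
1 November 2021 is a Monday, so the first Sunday is November 7 and the fourth is November 28.
17 April 2021 is outside the daylight-saving period (18 April – 28 November), so Lumell Sector is on standard time, UTC+11:30.
06:10 local − 11h30m = 18:40 UTC (rolling into the previous day, 16 April 2021).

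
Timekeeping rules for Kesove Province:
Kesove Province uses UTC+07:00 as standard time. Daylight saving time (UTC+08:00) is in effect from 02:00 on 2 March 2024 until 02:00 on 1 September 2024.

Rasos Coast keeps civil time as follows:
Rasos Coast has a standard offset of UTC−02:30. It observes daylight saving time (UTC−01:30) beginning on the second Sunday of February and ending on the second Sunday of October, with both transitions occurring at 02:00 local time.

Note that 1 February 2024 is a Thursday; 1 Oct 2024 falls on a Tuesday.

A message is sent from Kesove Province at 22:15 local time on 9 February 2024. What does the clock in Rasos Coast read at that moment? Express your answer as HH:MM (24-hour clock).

12:45

9 February 2024 is outside the daylight-saving period (2 March – 1 September), so Kesove Province is on standard time, UTC+07:00.
22:15 Kesove Province − 7h = 15:15 UTC.
1 February 2024 is a Thursday, so the first Sunday is February 4 and the second is February 11.
1 October 2024 is a Tuesday, so the first Sunday is October 6 and the second is October 13.
At the standard offset (UTC−02:30), 15:15 UTC − 2h30m = 12:45 Rasos Coast standard time.
The standard-time date in Rasos Coast, 9 February 2024, is outside the daylight-saving period (11 February – 13 October), so Rasos Coast is on standard time, UTC−02:30.
15:15 UTC − 2h30m = 12:45 Rasos Coast.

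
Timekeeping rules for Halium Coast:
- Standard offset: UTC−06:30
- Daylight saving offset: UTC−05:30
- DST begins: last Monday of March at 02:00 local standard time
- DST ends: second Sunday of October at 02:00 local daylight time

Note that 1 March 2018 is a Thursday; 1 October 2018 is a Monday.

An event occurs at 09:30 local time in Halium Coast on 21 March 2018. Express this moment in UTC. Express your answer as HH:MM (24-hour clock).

16:00

1 March 2018 is a Thursday, so Mondays fall on 5, 12, 19, 26; the last is March 26.
1 October 2018 is a Monday, so the first Sunday is October 7 and the second is October 14.
Daylight saving runs 26 March – 14 October; 21 March 2018 is outside that window, so Halium Coast is on standard time at UTC−06:30.
09:30 local + 6h30m = 16:00 UTC.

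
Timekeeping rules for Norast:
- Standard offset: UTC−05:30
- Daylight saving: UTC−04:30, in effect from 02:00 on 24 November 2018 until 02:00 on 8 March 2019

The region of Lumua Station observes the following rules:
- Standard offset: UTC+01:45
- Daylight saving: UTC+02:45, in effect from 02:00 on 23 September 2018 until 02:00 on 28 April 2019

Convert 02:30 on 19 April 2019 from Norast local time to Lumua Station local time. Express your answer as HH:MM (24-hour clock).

19 April 2019 is outside the daylight-saving period (24 November 2018 – 8 March 2019), so Norast is on standard time, UTC−05:30.
02:30 Norast + 5h30m = 08:00 UTC.
At the standard offset (UTC+01:45), 08:00 UTC + 1h45m = 09:45 Lumua Station standard time.
The standard-time date in Lumua Station, 19 April 2019, falls between 23 September 2018 and 28 April 2019, so daylight saving is in effect and Lumua Station is at UTC+02:45.
08:00 UTC + 2h45m = 10:45 Lumua Station.

10:45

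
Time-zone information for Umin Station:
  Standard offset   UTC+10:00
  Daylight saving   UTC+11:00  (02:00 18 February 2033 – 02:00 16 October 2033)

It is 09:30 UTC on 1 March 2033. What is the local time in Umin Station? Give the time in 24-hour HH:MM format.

At the standard offset (UTC+10:00), 09:30 UTC + 10h = 19:30 Umin Station standard time.
The standard-time date in Umin Station, 1 March 2033, lies within the daylight-saving period (18 February – 16 October), so Umin Station is on daylight time, UTC+11:00.
09:30 UTC + 11h = 20:30 local.

20:30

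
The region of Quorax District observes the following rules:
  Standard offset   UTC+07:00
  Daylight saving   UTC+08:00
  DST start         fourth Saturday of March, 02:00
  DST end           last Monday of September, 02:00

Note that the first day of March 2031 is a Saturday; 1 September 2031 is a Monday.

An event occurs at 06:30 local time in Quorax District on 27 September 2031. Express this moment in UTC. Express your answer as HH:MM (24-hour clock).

1 March 2031 is a Saturday, so the first Saturday is March 1 and the fourth is March 22.
1 September 2031 is a Monday, so Mondays fall on 1, 8, 15, 22, 29; the last is September 29.
Daylight saving runs 22 March – 29 September; 27 September 2031 is inside that window, so Quorax District is at UTC+08:00.
06:30 local − 8h = 22:30 UTC (rolling into the previous day, 26 September 2031).

22:30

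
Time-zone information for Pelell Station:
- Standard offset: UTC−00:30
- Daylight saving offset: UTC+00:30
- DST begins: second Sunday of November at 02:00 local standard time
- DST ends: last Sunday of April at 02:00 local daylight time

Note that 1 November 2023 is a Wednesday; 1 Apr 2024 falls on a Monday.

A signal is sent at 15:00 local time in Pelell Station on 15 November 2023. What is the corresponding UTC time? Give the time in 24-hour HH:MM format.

1 November 2023 is a Wednesday, so the first Sunday is November 5 and the second is November 12.
1 April 2024 is a Monday, so Sundays fall on 7, 14, 21, 28; the last is April 28.
15 November 2023 falls between 12 November 2023 and 28 April 2024, so daylight saving is in effect and Pelell Station is at UTC+00:30.
15:00 local − 0h30m = 14:30 UTC.

14:30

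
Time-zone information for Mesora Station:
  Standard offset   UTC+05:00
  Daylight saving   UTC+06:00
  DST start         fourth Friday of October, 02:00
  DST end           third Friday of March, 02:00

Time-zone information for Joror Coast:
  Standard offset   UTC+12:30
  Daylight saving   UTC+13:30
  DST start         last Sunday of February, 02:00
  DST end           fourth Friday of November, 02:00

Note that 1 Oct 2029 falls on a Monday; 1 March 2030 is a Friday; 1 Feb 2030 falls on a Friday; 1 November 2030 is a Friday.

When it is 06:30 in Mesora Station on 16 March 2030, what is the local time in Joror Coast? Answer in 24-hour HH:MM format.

15:00

1 October 2029 is a Monday, so the first Friday is October 5 and the fourth is October 26.
1 March 2030 is a Friday, so the first Friday is March 1 and the third is March 15.
16 March 2030 is outside the daylight-saving period (26 October 2029 – 15 March 2030), so Mesora Station is on standard time, UTC+05:00.
06:30 Mesora Station − 5h = 01:30 UTC.
1 February 2030 is a Friday, so Sundays fall on 3, 10, 17, 24; the last is February 24.
1 November 2030 is a Friday, so the first Friday is November 1 and the fourth is November 22.
At the standard offset (UTC+12:30), 01:30 UTC + 12h30m = 14:00 Joror Coast standard time.
Daylight saving runs 24 February – 22 November; the standard-time date in Joror Coast, 16 March 2030, is inside that window, so Joror Coast is at UTC+13:30.
01:30 UTC + 13h30m = 15:00 Joror Coast.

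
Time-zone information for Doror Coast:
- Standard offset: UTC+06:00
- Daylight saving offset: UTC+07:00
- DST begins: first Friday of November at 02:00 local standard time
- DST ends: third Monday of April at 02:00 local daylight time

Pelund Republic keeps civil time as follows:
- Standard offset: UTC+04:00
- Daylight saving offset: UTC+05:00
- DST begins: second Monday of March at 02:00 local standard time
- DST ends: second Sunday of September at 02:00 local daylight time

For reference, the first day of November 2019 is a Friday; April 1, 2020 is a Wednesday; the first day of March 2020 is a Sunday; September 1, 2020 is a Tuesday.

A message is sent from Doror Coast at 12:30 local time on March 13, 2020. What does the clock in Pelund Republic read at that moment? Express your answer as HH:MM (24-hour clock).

10:30

1 November 2019 is a Friday, so the first Friday is November 1.
1 April 2020 is a Wednesday, so the first Monday is April 6 and the third is April 20.
March 13, 2020 lies within the daylight-saving period (1 November 2019 – 20 April 2020), so Doror Coast is on daylight time, UTC+07:00.
12:30 Doror Coast − 7h = 05:30 UTC.
1 March 2020 is a Sunday, so the first Monday is March 2 and the second is March 9.
1 September 2020 is a Tuesday, so the first Sunday is September 6 and the second is September 13.
At the standard offset (UTC+04:00), 05:30 UTC + 4h = 09:30 Pelund Republic standard time.
Daylight saving runs 9 March – 13 September; the standard-time date in Pelund Republic, March 13, 2020, is inside that window, so Pelund Republic is at UTC+05:00.
05:30 UTC + 5h = 10:30 Pelund Republic.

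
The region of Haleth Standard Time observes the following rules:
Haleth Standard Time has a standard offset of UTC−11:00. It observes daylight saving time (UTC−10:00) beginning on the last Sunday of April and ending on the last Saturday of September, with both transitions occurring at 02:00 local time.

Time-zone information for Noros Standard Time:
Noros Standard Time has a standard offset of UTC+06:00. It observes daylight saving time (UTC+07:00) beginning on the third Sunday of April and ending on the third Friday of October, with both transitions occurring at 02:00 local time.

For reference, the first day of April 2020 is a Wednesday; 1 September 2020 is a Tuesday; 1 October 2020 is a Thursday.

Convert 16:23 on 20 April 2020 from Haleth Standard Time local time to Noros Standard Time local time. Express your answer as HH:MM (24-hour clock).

10:23

1 April 2020 is a Wednesday, so Sundays fall on 5, 12, 19, 26; the last is April 26.
1 September 2020 is a Tuesday, so Saturdays fall on 5, 12, 19, 26; the last is September 26.
20 April 2020 does not fall between 26 April and 26 September, so daylight saving is not in effect and Haleth Standard Time is at UTC−11:00.
16:23 Haleth Standard Time + 11h = 03:23 UTC (rolling into the next day, 21 April 2020).
1 April 2020 is a Wednesday, so the first Sunday is April 5 and the third is April 19.
1 October 2020 is a Thursday, so the first Friday is October 2 and the third is October 16.
At the standard offset (UTC+06:00), 03:23 UTC + 6h = 09:23 Noros Standard Time standard time.
The standard-time date in Noros Standard Time, 21 April 2020, lies within the daylight-saving period (19 April – 16 October), so Noros Standard Time is on daylight time, UTC+07:00.
03:23 UTC + 7h = 10:23 Noros Standard Time.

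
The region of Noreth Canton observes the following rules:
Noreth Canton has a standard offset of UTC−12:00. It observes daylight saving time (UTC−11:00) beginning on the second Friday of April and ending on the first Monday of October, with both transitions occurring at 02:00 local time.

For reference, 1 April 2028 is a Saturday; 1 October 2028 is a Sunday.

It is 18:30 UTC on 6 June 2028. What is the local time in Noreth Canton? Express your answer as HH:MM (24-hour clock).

1 April 2028 is a Saturday, so the first Friday is April 7 and the second is April 14.
1 October 2028 is a Sunday, so the first Monday is October 2.
At the standard offset (UTC−12:00), 18:30 UTC − 12h = 06:30 Noreth Canton standard time.
The standard-time date in Noreth Canton, 6 June 2028, lies within the daylight-saving period (14 April – 2 October), so Noreth Canton is on daylight time, UTC−11:00.
18:30 UTC − 11h = 07:30 local.

07:30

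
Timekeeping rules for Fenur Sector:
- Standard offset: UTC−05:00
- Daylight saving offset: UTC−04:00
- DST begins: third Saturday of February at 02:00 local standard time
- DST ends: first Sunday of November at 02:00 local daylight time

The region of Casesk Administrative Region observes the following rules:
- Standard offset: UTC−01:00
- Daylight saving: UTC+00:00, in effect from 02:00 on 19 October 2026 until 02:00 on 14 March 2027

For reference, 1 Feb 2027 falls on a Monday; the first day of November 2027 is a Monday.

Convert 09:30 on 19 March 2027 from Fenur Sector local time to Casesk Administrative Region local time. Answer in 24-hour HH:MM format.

12:30

1 February 2027 is a Monday, so the first Saturday is February 6 and the third is February 20.
1 November 2027 is a Monday, so the first Sunday is November 7.
19 March 2027 lies within the daylight-saving period (20 February – 7 November), so Fenur Sector is on daylight time, UTC−04:00.
09:30 Fenur Sector + 4h = 13:30 UTC.
At the standard offset (UTC−01:00), 13:30 UTC − 1h = 12:30 Casesk Administrative Region standard time.
The standard-time date in Casesk Administrative Region, 19 March 2027, is outside the daylight-saving period (19 October 2026 – 14 March 2027), so Casesk Administrative Region is on standard time, UTC−01:00.
13:30 UTC − 1h = 12:30 Casesk Administrative Region.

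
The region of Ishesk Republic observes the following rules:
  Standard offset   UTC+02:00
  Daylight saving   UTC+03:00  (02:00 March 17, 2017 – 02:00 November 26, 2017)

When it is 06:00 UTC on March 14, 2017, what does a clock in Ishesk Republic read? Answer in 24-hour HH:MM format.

08:00

At the standard offset (UTC+02:00), 06:00 UTC + 2h = 08:00 Ishesk Republic standard time.
The standard-time date in Ishesk Republic, March 14, 2017, does not fall between 17 March and 26 November, so daylight saving is not in effect and Ishesk Republic is at UTC+02:00.
06:00 UTC + 2h = 08:00 local.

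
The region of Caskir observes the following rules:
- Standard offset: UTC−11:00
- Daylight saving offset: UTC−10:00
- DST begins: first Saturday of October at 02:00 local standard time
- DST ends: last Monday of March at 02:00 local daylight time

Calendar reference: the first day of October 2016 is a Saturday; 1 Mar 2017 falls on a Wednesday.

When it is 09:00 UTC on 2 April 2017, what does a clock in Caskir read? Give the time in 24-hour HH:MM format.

22:00

1 October 2016 is a Saturday, so the first Saturday is October 1.
1 March 2017 is a Wednesday, so Mondays fall on 6, 13, 20, 27; the last is March 27.
At the standard offset (UTC−11:00), 09:00 UTC − 11h = 22:00 Caskir standard time (rolling into the previous day, 1 April 2017).
The standard-time date in Caskir, 1 April 2017, is outside the daylight-saving period (1 October 2016 – 27 March 2017), so Caskir is on standard time, UTC−11:00.
09:00 UTC − 11h = 22:00 local (rolling into the previous day, 1 April 2017).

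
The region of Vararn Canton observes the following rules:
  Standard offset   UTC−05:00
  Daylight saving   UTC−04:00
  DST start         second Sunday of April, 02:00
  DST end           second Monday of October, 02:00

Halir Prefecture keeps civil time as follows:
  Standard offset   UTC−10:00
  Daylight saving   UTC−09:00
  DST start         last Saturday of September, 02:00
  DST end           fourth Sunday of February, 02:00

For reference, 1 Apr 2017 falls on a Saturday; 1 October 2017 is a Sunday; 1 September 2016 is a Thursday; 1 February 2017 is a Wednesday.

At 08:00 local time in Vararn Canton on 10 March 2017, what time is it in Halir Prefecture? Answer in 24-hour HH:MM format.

1 April 2017 is a Saturday, so the first Sunday is April 2 and the second is April 9.
1 October 2017 is a Sunday, so the first Monday is October 2 and the second is October 9.
10 March 2017 is outside the daylight-saving period (9 April – 9 October), so Vararn Canton is on standard time, UTC−05:00.
08:00 Vararn Canton + 5h = 13:00 UTC.
1 September 2016 is a Thursday, so Saturdays fall on 3, 10, 17, 24; the last is September 24.
1 February 2017 is a Wednesday, so the first Sunday is February 5 and the fourth is February 26.
At the standard offset (UTC−10:00), 13:00 UTC − 10h = 03:00 Halir Prefecture standard time.
The standard-time date in Halir Prefecture, 10 March 2017, is outside the daylight-saving period (24 September 2016 – 26 February 2017), so Halir Prefecture is on standard time, UTC−10:00.
13:00 UTC − 10h = 03:00 Halir Prefecture.

03:00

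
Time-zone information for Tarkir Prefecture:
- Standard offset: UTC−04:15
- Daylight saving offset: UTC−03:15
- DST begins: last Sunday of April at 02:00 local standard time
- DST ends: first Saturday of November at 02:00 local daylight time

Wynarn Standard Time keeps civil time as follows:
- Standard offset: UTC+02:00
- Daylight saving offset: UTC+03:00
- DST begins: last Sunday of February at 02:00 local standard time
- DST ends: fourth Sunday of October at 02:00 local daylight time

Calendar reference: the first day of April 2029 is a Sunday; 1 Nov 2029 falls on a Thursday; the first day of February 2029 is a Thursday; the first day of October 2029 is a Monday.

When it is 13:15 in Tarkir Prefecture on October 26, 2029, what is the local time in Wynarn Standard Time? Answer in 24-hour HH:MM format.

1 April 2029 is a Sunday, so Sundays fall on 1, 8, 15, 22, 29; the last is April 29.
1 November 2029 is a Thursday, so the first Saturday is November 3.
Daylight saving runs 29 April – 3 November; October 26, 2029 is inside that window, so Tarkir Prefecture is at UTC−03:15.
13:15 Tarkir Prefecture + 3h15m = 16:30 UTC.
1 February 2029 is a Thursday, so Sundays fall on 4, 11, 18, 25; the last is February 25.
1 October 2029 is a Monday, so the first Sunday is October 7 and the fourth is October 28.
At the standard offset (UTC+02:00), 16:30 UTC + 2h = 18:30 Wynarn Standard Time standard time.
Daylight saving runs 25 February – 28 October; the standard-time date in Wynarn Standard Time, October 26, 2029, is inside that window, so Wynarn Standard Time is at UTC+03:00.
16:30 UTC + 3h = 19:30 Wynarn Standard Time.

19:30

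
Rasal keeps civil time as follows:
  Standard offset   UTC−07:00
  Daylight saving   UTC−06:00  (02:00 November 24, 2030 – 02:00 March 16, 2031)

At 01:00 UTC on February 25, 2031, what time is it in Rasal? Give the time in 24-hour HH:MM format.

At the standard offset (UTC−07:00), 01:00 UTC − 7h = 18:00 Rasal standard time (rolling into the previous day, 24 February 2031).
The standard-time date in Rasal, February 24, 2031, falls between 24 November 2030 and 16 March 2031, so daylight saving is in effect and Rasal is at UTC−06:00.
01:00 UTC − 6h = 19:00 local (rolling into the previous day, 24 February 2031).

19:00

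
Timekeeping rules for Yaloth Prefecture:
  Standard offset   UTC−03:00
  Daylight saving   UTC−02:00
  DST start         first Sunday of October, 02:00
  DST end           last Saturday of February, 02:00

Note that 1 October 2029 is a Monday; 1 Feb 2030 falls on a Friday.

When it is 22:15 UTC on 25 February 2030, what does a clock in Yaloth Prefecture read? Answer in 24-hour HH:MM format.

19:15

1 October 2029 is a Monday, so the first Sunday is October 7.
1 February 2030 is a Friday, so Saturdays fall on 2, 9, 16, 23; the last is February 23.
At the standard offset (UTC−03:00), 22:15 UTC − 3h = 19:15 Yaloth Prefecture standard time.
The standard-time date in Yaloth Prefecture, 25 February 2030, is outside the daylight-saving period (7 October 2029 – 23 February 2030), so Yaloth Prefecture is on standard time, UTC−03:00.
22:15 UTC − 3h = 19:15 local.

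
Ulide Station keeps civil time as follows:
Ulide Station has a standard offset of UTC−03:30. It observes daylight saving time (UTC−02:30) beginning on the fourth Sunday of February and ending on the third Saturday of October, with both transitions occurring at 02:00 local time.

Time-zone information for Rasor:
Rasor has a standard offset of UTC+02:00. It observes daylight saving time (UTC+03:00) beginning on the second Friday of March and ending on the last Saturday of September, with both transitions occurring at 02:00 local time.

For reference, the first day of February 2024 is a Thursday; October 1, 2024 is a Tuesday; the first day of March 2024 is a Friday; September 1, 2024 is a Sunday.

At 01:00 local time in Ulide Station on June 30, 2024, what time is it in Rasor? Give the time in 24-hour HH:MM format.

06:30

1 February 2024 is a Thursday, so the first Sunday is February 4 and the fourth is February 25.
1 October 2024 is a Tuesday, so the first Saturday is October 5 and the third is October 19.
Daylight saving runs 25 February – 19 October; June 30, 2024 is inside that window, so Ulide Station is at UTC−02:30.
01:00 Ulide Station + 2h30m = 03:30 UTC.
1 March 2024 is a Friday, so the first Friday is March 1 and the second is March 8.
1 September 2024 is a Sunday, so Saturdays fall on 7, 14, 21, 28; the last is September 28.
At the standard offset (UTC+02:00), 03:30 UTC + 2h = 05:30 Rasor standard time.
The standard-time date in Rasor, June 30, 2024, lies within the daylight-saving period (8 March – 28 September), so Rasor is on daylight time, UTC+03:00.
03:30 UTC + 3h = 06:30 Rasor.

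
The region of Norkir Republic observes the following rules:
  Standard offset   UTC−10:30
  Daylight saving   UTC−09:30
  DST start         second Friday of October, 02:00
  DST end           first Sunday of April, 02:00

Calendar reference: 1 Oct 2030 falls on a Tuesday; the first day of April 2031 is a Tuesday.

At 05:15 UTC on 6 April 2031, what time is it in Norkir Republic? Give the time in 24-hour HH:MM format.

1 October 2030 is a Tuesday, so the first Friday is October 4 and the second is October 11.
1 April 2031 is a Tuesday, so the first Sunday is April 6.
At the standard offset (UTC−10:30), 05:15 UTC − 10h30m = 18:45 Norkir Republic standard time (rolling into the previous day, 5 April 2031).
The standard-time date in Norkir Republic, 5 April 2031, falls between 11 October 2030 and 6 April 2031, so daylight saving is in effect and Norkir Republic is at UTC−09:30.
05:15 UTC − 9h30m = 19:45 local (rolling into the previous day, 5 April 2031).

19:45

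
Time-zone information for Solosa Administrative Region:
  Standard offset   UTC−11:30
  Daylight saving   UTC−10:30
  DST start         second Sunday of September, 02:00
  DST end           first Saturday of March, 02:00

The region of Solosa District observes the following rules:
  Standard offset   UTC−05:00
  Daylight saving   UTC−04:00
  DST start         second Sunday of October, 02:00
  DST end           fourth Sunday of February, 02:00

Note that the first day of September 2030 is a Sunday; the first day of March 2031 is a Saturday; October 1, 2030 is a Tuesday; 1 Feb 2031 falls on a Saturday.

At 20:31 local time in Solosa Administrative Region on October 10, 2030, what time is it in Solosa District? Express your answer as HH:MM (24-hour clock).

1 September 2030 is a Sunday, so the first Sunday is September 1 and the second is September 8.
1 March 2031 is a Saturday, so the first Saturday is March 1.
October 10, 2030 lies within the daylight-saving period (8 September 2030 – 1 March 2031), so Solosa Administrative Region is on daylight time, UTC−10:30.
20:31 Solosa Administrative Region + 10h30m = 07:01 UTC (rolling into the next day, 11 October 2030).
1 October 2030 is a Tuesday, so the first Sunday is October 6 and the second is October 13.
1 February 2031 is a Saturday, so the first Sunday is February 2 and the fourth is February 23.
At the standard offset (UTC−05:00), 07:01 UTC − 5h = 02:01 Solosa District standard time.
The standard-time date in Solosa District, October 11, 2030, is outside the daylight-saving period (13 October 2030 – 23 February 2031), so Solosa District is on standard time, UTC−05:00.
07:01 UTC − 5h = 02:01 Solosa District.

02:01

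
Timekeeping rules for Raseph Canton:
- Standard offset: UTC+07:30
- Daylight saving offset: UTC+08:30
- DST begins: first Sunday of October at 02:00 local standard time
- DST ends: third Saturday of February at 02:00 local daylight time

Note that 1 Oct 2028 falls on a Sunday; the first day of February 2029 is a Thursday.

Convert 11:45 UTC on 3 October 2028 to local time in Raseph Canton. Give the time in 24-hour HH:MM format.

20:15

1 October 2028 is a Sunday, so the first Sunday is October 1.
1 February 2029 is a Thursday, so the first Saturday is February 3 and the third is February 17.
At the standard offset (UTC+07:30), 11:45 UTC + 7h30m = 19:15 Raseph Canton standard time.
The standard-time date in Raseph Canton, 3 October 2028, falls between 1 October 2028 and 17 February 2029, so daylight saving is in effect and Raseph Canton is at UTC+08:30.
11:45 UTC + 8h30m = 20:15 local.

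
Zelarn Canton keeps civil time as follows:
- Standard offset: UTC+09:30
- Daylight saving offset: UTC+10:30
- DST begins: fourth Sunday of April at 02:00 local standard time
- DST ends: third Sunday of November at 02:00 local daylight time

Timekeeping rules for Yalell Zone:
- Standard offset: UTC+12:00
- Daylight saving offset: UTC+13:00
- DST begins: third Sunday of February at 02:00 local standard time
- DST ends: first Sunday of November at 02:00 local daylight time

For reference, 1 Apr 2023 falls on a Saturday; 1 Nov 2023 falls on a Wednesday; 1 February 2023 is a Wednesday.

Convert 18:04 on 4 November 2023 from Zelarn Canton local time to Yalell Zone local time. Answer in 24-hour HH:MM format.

1 April 2023 is a Saturday, so the first Sunday is April 2 and the fourth is April 23.
1 November 2023 is a Wednesday, so the first Sunday is November 5 and the third is November 19.
4 November 2023 falls between 23 April and 19 November, so daylight saving is in effect and Zelarn Canton is at UTC+10:30.
18:04 Zelarn Canton − 10h30m = 07:34 UTC.
1 February 2023 is a Wednesday, so the first Sunday is February 5 and the third is February 19.
1 November 2023 is a Wednesday, so the first Sunday is November 5.
At the standard offset (UTC+12:00), 07:34 UTC + 12h = 19:34 Yalell Zone standard time.
Daylight saving runs 19 February – 5 November; the standard-time date in Yalell Zone, 4 November 2023, is inside that window, so Yalell Zone is at UTC+13:00.
07:34 UTC + 13h = 20:34 Yalell Zone.

20:34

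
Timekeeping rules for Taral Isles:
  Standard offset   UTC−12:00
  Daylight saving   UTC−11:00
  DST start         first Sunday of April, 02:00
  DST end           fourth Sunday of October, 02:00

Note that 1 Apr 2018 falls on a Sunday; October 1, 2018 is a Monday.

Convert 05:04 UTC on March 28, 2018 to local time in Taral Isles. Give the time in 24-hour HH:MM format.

17:04

1 April 2018 is a Sunday, so the first Sunday is April 1.
1 October 2018 is a Monday, so the first Sunday is October 7 and the fourth is October 28.
At the standard offset (UTC−12:00), 05:04 UTC − 12h = 17:04 Taral Isles standard time (rolling into the previous day, 27 March 2018).
Daylight saving runs 1 April – 28 October; the standard-time date in Taral Isles, March 27, 2018, is outside that window, so Taral Isles is on standard time at UTC−12:00.
05:04 UTC − 12h = 17:04 local (rolling into the previous day, 27 March 2018).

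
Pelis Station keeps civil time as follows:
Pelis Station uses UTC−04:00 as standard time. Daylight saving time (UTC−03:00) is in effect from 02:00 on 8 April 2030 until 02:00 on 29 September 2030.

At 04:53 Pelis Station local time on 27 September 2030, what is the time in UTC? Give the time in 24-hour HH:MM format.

27 September 2030 falls between 8 April and 29 September, so daylight saving is in effect and Pelis Station is at UTC−03:00.
04:53 local + 3h = 07:53 UTC.

07:53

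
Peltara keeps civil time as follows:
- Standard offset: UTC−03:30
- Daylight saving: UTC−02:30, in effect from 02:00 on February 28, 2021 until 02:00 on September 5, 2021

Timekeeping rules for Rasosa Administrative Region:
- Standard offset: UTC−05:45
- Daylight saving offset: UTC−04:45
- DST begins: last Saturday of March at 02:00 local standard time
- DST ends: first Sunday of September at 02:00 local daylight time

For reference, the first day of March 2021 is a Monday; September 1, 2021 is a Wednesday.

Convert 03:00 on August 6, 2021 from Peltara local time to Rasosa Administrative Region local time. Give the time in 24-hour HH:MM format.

00:45

Daylight saving runs 28 February – 5 September; August 6, 2021 is inside that window, so Peltara is at UTC−02:30.
03:00 Peltara + 2h30m = 05:30 UTC.
1 March 2021 is a Monday, so Saturdays fall on 6, 13, 20, 27; the last is March 27.
1 September 2021 is a Wednesday, so the first Sunday is September 5.
At the standard offset (UTC−05:45), 05:30 UTC − 5h45m = 23:45 Rasosa Administrative Region standard time (rolling into the previous day, 5 August 2021).
The standard-time date in Rasosa Administrative Region, August 5, 2021, falls between 27 March and 5 September, so daylight saving is in effect and Rasosa Administrative Region is at UTC−04:45.
05:30 UTC − 4h45m = 00:45 Rasosa Administrative Region.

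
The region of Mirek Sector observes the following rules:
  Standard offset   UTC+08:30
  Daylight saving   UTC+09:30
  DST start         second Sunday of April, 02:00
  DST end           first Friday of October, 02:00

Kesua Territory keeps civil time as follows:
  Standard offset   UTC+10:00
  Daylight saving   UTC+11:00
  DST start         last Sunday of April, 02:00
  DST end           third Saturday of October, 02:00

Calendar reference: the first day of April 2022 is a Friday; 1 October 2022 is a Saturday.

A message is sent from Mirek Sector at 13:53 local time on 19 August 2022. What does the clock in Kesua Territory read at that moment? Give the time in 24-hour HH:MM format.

1 April 2022 is a Friday, so the first Sunday is April 3 and the second is April 10.
1 October 2022 is a Saturday, so the first Friday is October 7.
19 August 2022 falls between 10 April and 7 October, so daylight saving is in effect and Mirek Sector is at UTC+09:30.
13:53 Mirek Sector − 9h30m = 04:23 UTC.
1 April 2022 is a Friday, so Sundays fall on 3, 10, 17, 24; the last is April 24.
1 October 2022 is a Saturday, so the first Saturday is October 1 and the third is October 15.
At the standard offset (UTC+10:00), 04:23 UTC + 10h = 14:23 Kesua Territory standard time.
The standard-time date in Kesua Territory, 19 August 2022, lies within the daylight-saving period (24 April – 15 October), so Kesua Territory is on daylight time, UTC+11:00.
04:23 UTC + 11h = 15:23 Kesua Territory.

15:23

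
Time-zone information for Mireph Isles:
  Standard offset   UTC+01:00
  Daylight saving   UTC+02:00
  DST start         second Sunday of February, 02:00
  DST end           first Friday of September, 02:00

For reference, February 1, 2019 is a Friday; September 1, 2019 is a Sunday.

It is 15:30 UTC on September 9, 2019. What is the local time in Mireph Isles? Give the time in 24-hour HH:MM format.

1 February 2019 is a Friday, so the first Sunday is February 3 and the second is February 10.
1 September 2019 is a Sunday, so the first Friday is September 6.
At the standard offset (UTC+01:00), 15:30 UTC + 1h = 16:30 Mireph Isles standard time.
Daylight saving runs 10 February – 6 September; the standard-time date in Mireph Isles, September 9, 2019, is outside that window, so Mireph Isles is on standard time at UTC+01:00.
15:30 UTC + 1h = 16:30 local.

16:30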